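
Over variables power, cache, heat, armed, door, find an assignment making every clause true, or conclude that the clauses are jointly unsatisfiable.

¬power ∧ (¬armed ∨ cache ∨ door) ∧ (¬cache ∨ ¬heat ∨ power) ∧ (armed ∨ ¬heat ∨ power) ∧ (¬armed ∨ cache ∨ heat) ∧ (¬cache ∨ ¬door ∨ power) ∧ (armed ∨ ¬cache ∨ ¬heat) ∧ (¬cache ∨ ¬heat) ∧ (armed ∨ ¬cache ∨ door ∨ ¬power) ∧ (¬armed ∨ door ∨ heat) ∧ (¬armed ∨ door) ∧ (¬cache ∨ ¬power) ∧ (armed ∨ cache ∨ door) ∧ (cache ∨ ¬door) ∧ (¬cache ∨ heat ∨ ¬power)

Unit clause (¬power) forces power = False.
Try cache = False:
  (cache ∨ ¬door) forces door = False.
  (¬armed ∨ cache ∨ door) forces armed = False.
  clause (armed ∨ cache ∨ door) is falsified — backtrack.
So cache = True.
  then (¬cache ∨ ¬heat ∨ power) forces heat = False.
  then (¬cache ∨ ¬door ∨ power) forces door = False.
  then (¬armed ∨ door ∨ heat) forces armed = False.
All clauses satisfied.

power: False, cache: True, heat: False, armed: False, door: False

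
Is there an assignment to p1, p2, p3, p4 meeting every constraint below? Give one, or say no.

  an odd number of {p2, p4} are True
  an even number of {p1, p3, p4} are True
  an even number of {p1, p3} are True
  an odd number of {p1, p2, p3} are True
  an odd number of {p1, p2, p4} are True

p1 = False, p2 = True, p3 = False, p4 = False

{p2, p4}: 1 true → odd ✓
{p1, p3, p4}: 0 true → even ✓
{p1, p3}: 0 true → even ✓
{p1, p2, p3}: 1 true → odd ✓
{p1, p2, p4}: 1 true → odd ✓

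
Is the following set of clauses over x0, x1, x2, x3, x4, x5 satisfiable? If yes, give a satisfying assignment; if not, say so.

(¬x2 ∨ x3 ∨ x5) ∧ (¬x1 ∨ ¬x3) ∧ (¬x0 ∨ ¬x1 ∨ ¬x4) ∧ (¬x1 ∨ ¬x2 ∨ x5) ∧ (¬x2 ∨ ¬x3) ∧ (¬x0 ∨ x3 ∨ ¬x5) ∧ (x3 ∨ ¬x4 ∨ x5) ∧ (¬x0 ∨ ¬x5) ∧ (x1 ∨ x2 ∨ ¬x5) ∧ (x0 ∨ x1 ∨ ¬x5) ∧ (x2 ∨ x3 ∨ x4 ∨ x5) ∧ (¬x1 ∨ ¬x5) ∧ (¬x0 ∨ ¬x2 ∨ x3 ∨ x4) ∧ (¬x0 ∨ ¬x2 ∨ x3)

x0 = True; x1 = False; x2 = False; x3 = True; x4 = True; x5 = False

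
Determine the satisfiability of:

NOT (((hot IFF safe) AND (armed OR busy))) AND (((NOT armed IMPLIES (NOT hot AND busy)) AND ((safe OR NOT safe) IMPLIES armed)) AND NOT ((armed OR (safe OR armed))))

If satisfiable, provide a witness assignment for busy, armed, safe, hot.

Case armed = True: the conjunct NOT ((armed OR (safe OR armed))) becomes NOT ((True OR True)) = False.
Case armed = False: the formula simplifies to NOT (((hot IFF safe) AND busy)) AND (((NOT hot AND busy) AND NOT ((safe OR NOT safe))) AND NOT safe).
  safe = True: the conjunct NOT ((safe OR NOT safe)) becomes NOT ((True OR False)) = False.
  safe = False: the conjunct NOT ((safe OR NOT safe)) becomes NOT ((False OR True)) = False.
Both cases fail — unsatisfiable.

Unsatisfiable — no assignment works.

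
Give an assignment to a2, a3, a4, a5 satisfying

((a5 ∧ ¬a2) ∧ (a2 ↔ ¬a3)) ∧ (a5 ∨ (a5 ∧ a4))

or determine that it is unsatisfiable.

a2 = False, a3 = True, a4 = False, a5 = True

  (a5 ∧ ¬a2) ∧ (a2 ↔ ¬a3) = True
    a5 ∧ ¬a2 = True
      ¬a2 = True
    a2 ↔ ¬a3 = True
      ¬a3 = False
  a5 ∨ (a5 ∧ a4) = True
    a5 ∧ a4 = False
Both conjuncts True, so the formula holds.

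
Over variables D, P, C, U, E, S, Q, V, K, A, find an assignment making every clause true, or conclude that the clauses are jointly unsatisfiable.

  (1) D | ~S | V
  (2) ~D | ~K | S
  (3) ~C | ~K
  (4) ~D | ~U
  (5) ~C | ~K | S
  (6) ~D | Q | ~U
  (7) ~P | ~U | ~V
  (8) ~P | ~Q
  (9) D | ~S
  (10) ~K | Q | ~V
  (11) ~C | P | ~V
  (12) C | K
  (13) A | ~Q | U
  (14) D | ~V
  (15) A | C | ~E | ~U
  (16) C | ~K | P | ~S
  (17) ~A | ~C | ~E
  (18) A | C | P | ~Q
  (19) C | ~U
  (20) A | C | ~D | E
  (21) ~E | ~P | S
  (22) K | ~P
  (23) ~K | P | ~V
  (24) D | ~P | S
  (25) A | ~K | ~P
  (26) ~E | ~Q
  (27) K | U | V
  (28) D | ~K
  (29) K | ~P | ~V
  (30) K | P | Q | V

Set D = False.
  then (D | ~S) forces S = False.
  then (D | ~V) forces V = False.
  then (D | ~P | S) forces P = False.
  then (D | ~K) forces K = False.
  then (K | P | Q | V) forces Q = True.
  then (C | K) forces C = True.
  then (~E | ~Q) forces E = False.
  then (K | U | V) forces U = True.
Set A = True.
All clauses satisfied.

D: False; P: False; C: True; U: True; E: False; S: False; Q: True; V: False; K: False; A: True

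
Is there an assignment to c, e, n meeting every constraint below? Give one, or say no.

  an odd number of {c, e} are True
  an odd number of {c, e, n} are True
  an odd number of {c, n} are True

c=T; e=F; n=F

{c, e}: 1 true → odd ✓
{c, e, n}: 1 true → odd ✓
{c, n}: 1 true → odd ✓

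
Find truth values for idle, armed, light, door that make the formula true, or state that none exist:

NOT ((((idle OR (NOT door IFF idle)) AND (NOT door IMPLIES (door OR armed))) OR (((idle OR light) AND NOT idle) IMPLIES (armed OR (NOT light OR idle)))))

idle = False, armed = False, light = True, door = False

  NOT ((((idle OR (NOT door IFF idle)) AND (NOT door IMPLIES (door OR armed))) OR (((idle OR light) AND NOT idle) IMPLIES (armed OR (NOT light OR idle))))) = True
    ((idle OR (NOT door IFF idle)) AND (NOT door IMPLIES (door OR armed))) OR (((idle OR light) AND NOT idle) IMPLIES (armed OR (NOT light OR idle))) = False
      (idle OR (NOT door IFF idle)) AND (NOT door IMPLIES (door OR armed)) = False
        idle OR (NOT door IFF idle) = False
          NOT door IFF idle = False
            NOT door = True
        NOT door IMPLIES (door OR armed) = False
          NOT door = True
          door OR armed = False
      ((idle OR light) AND NOT idle) IMPLIES (armed OR (NOT light OR idle)) = False
        (idle OR light) AND NOT idle = True
          idle OR light = True
          NOT idle = True
        armed OR (NOT light OR idle) = False
          NOT light OR idle = False
            NOT light = False
The formula evaluates to True.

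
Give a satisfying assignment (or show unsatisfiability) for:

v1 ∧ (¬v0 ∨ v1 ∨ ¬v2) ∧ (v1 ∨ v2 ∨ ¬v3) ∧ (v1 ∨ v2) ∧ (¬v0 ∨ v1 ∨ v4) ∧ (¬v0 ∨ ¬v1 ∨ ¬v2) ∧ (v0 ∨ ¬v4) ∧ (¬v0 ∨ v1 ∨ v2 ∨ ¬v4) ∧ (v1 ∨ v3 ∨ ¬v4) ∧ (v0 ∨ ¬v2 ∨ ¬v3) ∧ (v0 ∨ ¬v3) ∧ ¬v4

Unit clause (v1) forces v1 = True.
Unit clause (¬v4) forces v4 = False.
Set v0 = False.
  then (v0 ∨ ¬v3) forces v3 = False.
Set v2 = True.
All clauses satisfied.

v0 = False, v1 = True, v2 = True, v3 = False, v4 = False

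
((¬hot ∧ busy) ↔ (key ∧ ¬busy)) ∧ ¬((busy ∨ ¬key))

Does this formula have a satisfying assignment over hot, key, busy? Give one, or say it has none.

Case busy = True: the conjunct ¬((busy ∨ ¬key)) becomes ¬((True ∨ ¬key)) = False.
Case busy = False: the formula simplifies to ¬key ∧ ¬(¬key).
  key = True: the conjunct ¬key is False.
  key = False: the conjunct ¬(¬key) becomes ¬(¬False) = False.
Both cases fail — unsatisfiable.

The formula is unsatisfiable.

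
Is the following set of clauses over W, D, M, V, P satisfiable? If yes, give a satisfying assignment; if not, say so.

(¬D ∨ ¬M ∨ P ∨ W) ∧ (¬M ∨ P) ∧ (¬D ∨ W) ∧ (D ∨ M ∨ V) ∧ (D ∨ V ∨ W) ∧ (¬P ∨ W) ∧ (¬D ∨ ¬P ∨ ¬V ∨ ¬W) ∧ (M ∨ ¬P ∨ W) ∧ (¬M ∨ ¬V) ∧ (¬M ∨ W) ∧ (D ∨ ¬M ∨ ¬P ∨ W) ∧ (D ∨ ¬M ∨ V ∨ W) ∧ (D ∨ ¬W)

W=T, D=T, M=F, V=F, P=F

Set W = True.
  then (D ∨ ¬W) forces D = True.
Set M = False.
Set V = False.
Set P = False.
All clauses satisfied.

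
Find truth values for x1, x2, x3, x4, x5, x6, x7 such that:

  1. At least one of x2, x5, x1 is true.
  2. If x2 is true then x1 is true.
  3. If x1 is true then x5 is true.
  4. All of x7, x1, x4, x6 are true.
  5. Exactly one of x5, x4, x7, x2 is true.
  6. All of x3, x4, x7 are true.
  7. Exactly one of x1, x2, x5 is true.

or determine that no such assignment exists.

Case x4 = True:
  (4) forces x7 = True.
  Constraint (5) is violated (x4=T, x7=T) — contradiction.
Case x4 = False:
  Constraint (4) is violated (x4=F) — contradiction.
Both cases fail — unsatisfiable.

Unsatisfiable — no assignment works.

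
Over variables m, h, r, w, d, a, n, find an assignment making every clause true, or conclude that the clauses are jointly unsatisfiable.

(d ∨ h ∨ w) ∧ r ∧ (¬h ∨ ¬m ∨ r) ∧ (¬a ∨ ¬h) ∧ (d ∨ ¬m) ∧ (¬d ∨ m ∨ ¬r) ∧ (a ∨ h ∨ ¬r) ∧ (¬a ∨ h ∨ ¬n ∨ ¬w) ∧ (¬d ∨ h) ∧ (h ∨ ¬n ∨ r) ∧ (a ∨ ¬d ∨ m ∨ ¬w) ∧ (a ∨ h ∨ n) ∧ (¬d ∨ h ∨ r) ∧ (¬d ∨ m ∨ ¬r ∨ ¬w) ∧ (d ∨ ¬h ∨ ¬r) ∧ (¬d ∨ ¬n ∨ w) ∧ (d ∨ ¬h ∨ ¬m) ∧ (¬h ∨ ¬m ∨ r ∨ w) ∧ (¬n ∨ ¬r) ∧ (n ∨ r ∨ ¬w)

m = False, h = False, r = True, w = True, d = False, a = True, n = False

Unit clause (r) forces r = True.
In (¬n ∨ ¬r) only ¬n is left, so n = False.
Set m = False.
  then (¬d ∨ m ∨ ¬r) forces d = False.
  then (d ∨ ¬h ∨ ¬r) forces h = False.
  then (d ∨ h ∨ w) forces w = True.
  then (a ∨ h ∨ ¬r) forces a = True.
All clauses satisfied.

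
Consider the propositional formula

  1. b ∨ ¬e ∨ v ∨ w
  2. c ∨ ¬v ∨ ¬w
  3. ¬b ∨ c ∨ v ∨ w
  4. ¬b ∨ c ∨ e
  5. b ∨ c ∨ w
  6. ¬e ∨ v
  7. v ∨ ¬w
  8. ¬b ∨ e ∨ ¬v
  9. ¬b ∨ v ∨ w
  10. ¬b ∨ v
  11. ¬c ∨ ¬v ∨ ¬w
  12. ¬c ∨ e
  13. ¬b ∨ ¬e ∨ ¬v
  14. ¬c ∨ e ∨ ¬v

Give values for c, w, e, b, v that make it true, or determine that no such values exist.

Set c = True.
  then (¬c ∨ e) forces e = True.
  then (¬e ∨ v) forces v = True.
  then (¬c ∨ ¬v ∨ ¬w) forces w = False.
  then (¬b ∨ ¬e ∨ ¬v) forces b = False.
All clauses satisfied.

c=T, w=F, e=T, b=F, v=T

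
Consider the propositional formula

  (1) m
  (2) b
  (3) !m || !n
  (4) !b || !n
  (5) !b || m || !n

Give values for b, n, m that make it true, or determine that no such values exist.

b = True, n = False, m = True

Unit clause (m) forces m = True.
Unit clause (b) forces b = True.
In (!m || !n) only !n is left, so n = False.
Check each clause:
  (m): m holds.
  (b): b holds.
  (!m || !n): !n holds.
  (!b || !n): !n holds.
  (!b || m || !n): m holds.
All clauses satisfied.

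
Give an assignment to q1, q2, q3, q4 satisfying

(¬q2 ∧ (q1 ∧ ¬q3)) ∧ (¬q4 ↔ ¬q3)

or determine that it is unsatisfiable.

q1 = True, q2 = False, q3 = False, q4 = False

  ¬q2 ∧ (q1 ∧ ¬q3) = True
    ¬q2 = True
    q1 ∧ ¬q3 = True
      ¬q3 = True
  ¬q4 ↔ ¬q3 = True
    ¬q4 = True
    ¬q3 = True
Both conjuncts True, so the formula holds.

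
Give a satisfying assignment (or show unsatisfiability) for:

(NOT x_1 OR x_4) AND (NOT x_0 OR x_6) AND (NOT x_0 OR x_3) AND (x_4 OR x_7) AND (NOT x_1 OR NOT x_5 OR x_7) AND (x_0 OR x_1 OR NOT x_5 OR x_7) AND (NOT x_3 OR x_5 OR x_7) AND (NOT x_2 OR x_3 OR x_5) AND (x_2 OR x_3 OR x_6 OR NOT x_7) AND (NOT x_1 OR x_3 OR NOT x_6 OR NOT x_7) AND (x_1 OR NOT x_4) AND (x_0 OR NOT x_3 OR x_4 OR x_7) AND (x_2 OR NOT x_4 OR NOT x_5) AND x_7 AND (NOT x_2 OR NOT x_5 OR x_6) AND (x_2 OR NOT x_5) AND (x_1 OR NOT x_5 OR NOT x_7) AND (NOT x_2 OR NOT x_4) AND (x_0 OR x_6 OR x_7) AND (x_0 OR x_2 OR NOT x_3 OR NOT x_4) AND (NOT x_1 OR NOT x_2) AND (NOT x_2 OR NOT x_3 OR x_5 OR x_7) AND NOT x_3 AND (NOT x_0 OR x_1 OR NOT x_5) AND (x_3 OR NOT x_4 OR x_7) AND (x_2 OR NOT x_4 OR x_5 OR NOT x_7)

x_0: False, x_1: False, x_2: False, x_3: False, x_4: False, x_5: False, x_6: True, x_7: True

Unit clause (x_7) forces x_7 = True.
Unit clause (NOT x_3) forces x_3 = False.
In (NOT x_0 OR x_3) only NOT x_0 is left, so x_0 = False.
Set x_1 = False.
  then (x_1 OR NOT x_4) forces x_4 = False.
  then (x_1 OR NOT x_5 OR NOT x_7) forces x_5 = False.
  then (NOT x_2 OR x_3 OR x_5) forces x_2 = False.
  then (x_2 OR x_3 OR x_6 OR NOT x_7) forces x_6 = True.
All clauses satisfied.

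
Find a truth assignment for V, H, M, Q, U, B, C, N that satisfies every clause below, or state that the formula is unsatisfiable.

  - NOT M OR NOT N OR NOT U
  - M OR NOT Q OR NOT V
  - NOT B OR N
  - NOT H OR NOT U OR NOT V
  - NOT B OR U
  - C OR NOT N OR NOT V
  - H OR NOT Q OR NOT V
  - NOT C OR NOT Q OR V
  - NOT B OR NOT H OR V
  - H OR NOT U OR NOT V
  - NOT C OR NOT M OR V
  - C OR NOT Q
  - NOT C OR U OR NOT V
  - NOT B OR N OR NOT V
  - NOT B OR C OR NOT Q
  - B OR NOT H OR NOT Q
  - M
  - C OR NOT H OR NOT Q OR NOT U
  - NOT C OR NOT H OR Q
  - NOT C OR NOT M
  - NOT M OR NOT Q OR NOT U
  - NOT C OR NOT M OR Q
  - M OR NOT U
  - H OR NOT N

V = False, H = False, M = True, Q = False, U = False, B = False, C = False, N = False

Unit clause (M) forces M = True.
In (NOT C OR NOT M) only NOT C is left, so C = False.
In (C OR NOT Q) only NOT Q is left, so Q = False.
Set V = False.
Set H = False.
  then (H OR NOT N) forces N = False.
  then (NOT B OR N) forces B = False.
Set U = False.
All clauses satisfied.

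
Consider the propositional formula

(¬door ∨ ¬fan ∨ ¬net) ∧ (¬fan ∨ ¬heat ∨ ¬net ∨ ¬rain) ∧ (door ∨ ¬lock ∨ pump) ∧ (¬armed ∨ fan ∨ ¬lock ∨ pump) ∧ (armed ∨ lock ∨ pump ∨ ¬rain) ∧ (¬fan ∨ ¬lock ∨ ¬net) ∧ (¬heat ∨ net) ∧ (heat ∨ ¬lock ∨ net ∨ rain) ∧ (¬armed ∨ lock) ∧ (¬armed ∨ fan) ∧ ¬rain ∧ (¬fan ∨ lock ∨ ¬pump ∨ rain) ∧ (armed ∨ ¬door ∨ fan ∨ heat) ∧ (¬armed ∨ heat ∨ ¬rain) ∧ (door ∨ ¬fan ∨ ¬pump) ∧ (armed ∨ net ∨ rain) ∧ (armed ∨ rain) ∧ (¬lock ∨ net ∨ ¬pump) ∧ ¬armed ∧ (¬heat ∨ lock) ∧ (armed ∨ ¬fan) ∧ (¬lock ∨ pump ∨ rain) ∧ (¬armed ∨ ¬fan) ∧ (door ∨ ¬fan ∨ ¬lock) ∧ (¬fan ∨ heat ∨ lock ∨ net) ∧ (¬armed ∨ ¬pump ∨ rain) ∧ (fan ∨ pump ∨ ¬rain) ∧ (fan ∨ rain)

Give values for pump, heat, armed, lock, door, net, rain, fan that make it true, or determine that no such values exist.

No satisfying assignment exists.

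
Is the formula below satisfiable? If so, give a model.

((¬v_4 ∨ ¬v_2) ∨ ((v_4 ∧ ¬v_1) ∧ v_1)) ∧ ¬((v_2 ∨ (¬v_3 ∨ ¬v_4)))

v_1 = False; v_2 = False; v_3 = True; v_4 = True

  (¬v_4 ∨ ¬v_2) ∨ ((v_4 ∧ ¬v_1) ∧ v_1) = True
    ¬v_4 ∨ ¬v_2 = True
      ¬v_4 = False
      ¬v_2 = True
    (v_4 ∧ ¬v_1) ∧ v_1 = False
      v_4 ∧ ¬v_1 = True
        ¬v_1 = True
  ¬((v_2 ∨ (¬v_3 ∨ ¬v_4))) = True
    v_2 ∨ (¬v_3 ∨ ¬v_4) = False
      ¬v_3 ∨ ¬v_4 = False
        ¬v_3 = False
        ¬v_4 = False
Both conjuncts True, so the formula holds.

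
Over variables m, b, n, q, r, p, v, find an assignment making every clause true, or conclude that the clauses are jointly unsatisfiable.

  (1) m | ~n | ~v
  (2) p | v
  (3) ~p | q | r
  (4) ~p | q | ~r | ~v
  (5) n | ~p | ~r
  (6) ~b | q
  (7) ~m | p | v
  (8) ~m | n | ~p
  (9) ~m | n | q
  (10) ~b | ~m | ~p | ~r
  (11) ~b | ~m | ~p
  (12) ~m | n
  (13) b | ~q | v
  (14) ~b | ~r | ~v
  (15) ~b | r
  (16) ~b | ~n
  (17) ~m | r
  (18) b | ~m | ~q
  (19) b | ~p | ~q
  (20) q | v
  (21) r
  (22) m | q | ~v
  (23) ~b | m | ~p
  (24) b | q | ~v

Unit clause (r) forces r = True.
Try m = True:
  (~m | n) forces n = True.
  (~b | ~n) forces b = False.
  (b | ~m | ~q) forces q = False.
  (q | v) forces v = True.
  clause (b | q | ~v) is falsified — backtrack.
So m = False.
Set b = False.
Set n = False.
  then (n | ~p | ~r) forces p = False.
  then (p | v) forces v = True.
  then (m | q | ~v) forces q = True.
All clauses satisfied.

m=F; b=F; n=F; q=T; r=T; p=F; v=T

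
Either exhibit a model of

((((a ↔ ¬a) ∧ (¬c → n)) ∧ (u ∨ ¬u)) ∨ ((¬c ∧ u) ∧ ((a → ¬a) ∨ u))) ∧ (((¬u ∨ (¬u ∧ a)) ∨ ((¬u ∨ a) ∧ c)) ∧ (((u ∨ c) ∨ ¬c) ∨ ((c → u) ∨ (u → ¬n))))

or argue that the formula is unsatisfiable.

Case u = True: the formula simplifies to (((a ↔ ¬a) ∧ (¬c → n)) ∨ ¬c) ∧ (a ∧ c).
  a = True: simplifies to ¬c ∧ c.
    c = True: the conjunct ¬c is False.
    c = False: the conjunct c is False.
  a = False: the conjunct a is False.
Case u = False: the formula simplifies to (a ↔ ¬a) ∧ (¬c → n).
  a = True: the conjunct a ↔ ¬a becomes True ↔ ¬True = False.
  a = False: the conjunct a ↔ ¬a becomes False ↔ ¬False = False.
Both cases fail — unsatisfiable.

The formula is unsatisfiable.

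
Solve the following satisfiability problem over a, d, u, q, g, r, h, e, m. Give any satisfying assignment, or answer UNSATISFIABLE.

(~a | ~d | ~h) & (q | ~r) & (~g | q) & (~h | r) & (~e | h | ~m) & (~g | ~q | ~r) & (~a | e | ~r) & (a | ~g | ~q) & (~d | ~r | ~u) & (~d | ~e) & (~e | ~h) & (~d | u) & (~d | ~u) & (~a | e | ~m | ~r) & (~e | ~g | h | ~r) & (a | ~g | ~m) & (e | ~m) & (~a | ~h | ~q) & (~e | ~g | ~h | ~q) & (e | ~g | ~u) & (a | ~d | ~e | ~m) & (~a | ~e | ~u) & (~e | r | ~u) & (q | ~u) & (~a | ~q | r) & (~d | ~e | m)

a: False, d: False, u: True, q: True, g: False, r: True, h: False, e: True, m: False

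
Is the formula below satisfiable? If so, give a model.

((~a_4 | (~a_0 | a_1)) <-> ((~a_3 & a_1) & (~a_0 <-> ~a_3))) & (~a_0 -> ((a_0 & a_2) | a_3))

a_0: True, a_1: False, a_2: True, a_3: True, a_4: True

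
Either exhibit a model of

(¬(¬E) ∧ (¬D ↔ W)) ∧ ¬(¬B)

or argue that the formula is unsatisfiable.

D: True, B: True, W: False, E: True

  ¬(¬E) ∧ (¬D ↔ W) = True
    ¬(¬E) = True
      ¬E = False
    ¬D ↔ W = True
      ¬D = False
  ¬(¬B) = True
    ¬B = False
Both conjuncts True, so the formula holds.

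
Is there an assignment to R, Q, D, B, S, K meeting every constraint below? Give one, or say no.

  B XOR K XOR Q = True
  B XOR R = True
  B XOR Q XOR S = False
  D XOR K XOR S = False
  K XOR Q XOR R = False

R=F, Q=T, D=T, B=T, S=F, K=T

B XOR K XOR Q = T XOR T XOR T = True ✓
B XOR R = T XOR F = True ✓
B XOR Q XOR S = T XOR T XOR F = False ✓
D XOR K XOR S = T XOR T XOR F = False ✓
K XOR Q XOR R = T XOR T XOR F = False ✓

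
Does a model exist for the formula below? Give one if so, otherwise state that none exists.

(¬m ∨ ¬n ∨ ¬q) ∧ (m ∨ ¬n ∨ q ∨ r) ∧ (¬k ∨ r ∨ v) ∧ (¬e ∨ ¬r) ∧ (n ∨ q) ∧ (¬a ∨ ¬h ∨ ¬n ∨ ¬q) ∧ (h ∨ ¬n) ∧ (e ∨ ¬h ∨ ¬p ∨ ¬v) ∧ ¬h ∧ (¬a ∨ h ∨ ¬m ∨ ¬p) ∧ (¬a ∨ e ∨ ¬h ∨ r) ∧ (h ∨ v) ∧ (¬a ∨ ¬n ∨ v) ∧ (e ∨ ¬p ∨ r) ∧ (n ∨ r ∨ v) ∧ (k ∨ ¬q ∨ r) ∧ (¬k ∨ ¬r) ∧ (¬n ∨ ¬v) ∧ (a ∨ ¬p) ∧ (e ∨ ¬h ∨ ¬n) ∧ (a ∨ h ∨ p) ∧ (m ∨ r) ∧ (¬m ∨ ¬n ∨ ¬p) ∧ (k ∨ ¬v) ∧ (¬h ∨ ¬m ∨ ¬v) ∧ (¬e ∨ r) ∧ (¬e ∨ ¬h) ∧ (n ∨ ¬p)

h: False; e: False; m: True; q: True; r: False; p: False; n: False; a: True; v: True; k: True

Unit clause (¬h) forces h = False.
In (h ∨ v) only v is left, so v = True.
In (¬n ∨ ¬v) only ¬n is left, so n = False.
In (k ∨ ¬v) only k is left, so k = True.
In (n ∨ ¬p) only ¬p is left, so p = False.
In (n ∨ q) only q is left, so q = True.
In (¬k ∨ ¬r) only ¬r is left, so r = False.
In (a ∨ h ∨ p) only a is left, so a = True.
In (m ∨ r) only m is left, so m = True.
In (¬e ∨ r) only ¬e is left, so e = False.
All clauses satisfied.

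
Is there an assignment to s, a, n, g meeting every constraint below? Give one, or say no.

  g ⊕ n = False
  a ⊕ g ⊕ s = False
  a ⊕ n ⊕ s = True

UNSATISFIABLE

Adding constraints 1, 2, 3 mod 2: every variable appears an even number of times on the left, so the left side is 0.
But the right sides sum to 1 (mod 2). 0 ≠ 1 — the system is inconsistent.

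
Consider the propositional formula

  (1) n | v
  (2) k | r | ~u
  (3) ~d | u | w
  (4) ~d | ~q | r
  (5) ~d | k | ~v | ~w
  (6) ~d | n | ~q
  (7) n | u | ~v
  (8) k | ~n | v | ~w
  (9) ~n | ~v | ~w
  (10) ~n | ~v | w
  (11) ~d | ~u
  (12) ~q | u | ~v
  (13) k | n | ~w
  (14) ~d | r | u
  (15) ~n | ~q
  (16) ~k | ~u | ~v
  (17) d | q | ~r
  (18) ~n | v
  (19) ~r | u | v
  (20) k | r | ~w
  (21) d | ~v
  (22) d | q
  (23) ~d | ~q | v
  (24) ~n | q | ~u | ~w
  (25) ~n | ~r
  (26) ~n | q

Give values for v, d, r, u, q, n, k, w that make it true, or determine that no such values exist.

No satisfying assignment exists.

Case n = True:
  (~n | ~q) forces q = False.
  Clause (~n | q) is falsified — contradiction.
Case n = False:
  (n | v) forces v = True.
  (n | u | ~v) forces u = True.
  (~d | ~u) forces d = False.
  Clause (d | ~v) is falsified — contradiction.
Both cases fail, so the formula is unsatisfiable.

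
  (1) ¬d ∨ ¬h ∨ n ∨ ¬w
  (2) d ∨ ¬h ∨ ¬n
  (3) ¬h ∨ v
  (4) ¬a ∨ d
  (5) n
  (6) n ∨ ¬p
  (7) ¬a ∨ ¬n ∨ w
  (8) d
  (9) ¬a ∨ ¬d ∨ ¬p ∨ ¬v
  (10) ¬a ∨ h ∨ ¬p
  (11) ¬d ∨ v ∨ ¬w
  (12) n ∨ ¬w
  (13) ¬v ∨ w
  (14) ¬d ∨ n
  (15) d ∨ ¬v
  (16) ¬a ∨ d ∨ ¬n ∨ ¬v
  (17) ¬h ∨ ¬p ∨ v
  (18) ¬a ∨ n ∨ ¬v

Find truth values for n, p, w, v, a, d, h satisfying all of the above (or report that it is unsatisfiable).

n = True; p = True; w = False; v = False; a = False; d = True; h = False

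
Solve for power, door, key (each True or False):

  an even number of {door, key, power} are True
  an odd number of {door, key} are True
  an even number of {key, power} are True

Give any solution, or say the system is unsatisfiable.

power=T, door=F, key=T

{door, key, power}: 2 true → even ✓
{door, key}: 1 true → odd ✓
{key, power}: 2 true → even ✓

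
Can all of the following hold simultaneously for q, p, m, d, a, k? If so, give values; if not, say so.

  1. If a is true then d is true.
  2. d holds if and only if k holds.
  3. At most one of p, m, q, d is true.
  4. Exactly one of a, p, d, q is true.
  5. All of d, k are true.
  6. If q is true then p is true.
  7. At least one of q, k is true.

q = False, p = False, m = False, d = True, a = False, k = True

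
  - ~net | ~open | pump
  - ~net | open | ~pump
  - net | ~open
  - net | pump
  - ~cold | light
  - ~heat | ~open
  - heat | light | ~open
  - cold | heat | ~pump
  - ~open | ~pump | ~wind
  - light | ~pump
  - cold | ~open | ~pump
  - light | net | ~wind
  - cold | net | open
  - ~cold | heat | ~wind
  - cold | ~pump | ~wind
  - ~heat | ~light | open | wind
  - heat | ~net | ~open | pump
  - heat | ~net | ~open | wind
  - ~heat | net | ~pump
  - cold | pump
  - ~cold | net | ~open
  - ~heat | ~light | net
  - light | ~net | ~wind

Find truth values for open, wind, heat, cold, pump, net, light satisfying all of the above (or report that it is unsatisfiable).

Set open = False.
Set wind = True.
Try heat = False:
  (~cold | heat | ~wind) forces cold = False.
  (cold | heat | ~pump) forces pump = False.
  clause (cold | pump) is falsified — backtrack.
So heat = True.
Set cold = True.
  then (~cold | light) forces light = True.
  then (~heat | ~light | net) forces net = True.
  then (~net | open | ~pump) forces pump = False.
All clauses satisfied.

open: False, wind: True, heat: True, cold: True, pump: False, net: True, light: True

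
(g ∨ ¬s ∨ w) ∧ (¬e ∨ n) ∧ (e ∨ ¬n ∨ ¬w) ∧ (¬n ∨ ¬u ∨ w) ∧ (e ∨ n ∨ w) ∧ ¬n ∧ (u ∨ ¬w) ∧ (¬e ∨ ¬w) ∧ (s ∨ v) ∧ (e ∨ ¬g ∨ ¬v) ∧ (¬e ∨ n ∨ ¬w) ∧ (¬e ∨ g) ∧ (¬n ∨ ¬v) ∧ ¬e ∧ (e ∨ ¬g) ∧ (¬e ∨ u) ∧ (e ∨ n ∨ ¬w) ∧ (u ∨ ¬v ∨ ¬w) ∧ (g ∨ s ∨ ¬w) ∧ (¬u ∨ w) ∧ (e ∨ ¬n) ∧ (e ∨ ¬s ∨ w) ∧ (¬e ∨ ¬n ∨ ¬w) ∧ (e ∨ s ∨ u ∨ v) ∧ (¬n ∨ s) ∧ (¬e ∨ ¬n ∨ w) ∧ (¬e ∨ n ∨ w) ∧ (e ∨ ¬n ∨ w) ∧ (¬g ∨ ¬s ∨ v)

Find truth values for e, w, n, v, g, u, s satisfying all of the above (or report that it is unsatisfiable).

Case e = True:
  Clause (¬e) is falsified — contradiction.
Case e = False:
  (¬n) forces n = False.
  (e ∨ n ∨ w) forces w = True.
  Clause (e ∨ n ∨ ¬w) is falsified — contradiction.
Both cases fail, so the formula is unsatisfiable.

Unsatisfiable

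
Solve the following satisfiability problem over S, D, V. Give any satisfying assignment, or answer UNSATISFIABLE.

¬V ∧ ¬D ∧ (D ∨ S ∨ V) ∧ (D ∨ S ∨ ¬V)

Unit clause (¬V) forces V = False.
Unit clause (¬D) forces D = False.
In (D ∨ S ∨ V) only S is left, so S = True.
All clauses satisfied.

S=T, D=F, V=F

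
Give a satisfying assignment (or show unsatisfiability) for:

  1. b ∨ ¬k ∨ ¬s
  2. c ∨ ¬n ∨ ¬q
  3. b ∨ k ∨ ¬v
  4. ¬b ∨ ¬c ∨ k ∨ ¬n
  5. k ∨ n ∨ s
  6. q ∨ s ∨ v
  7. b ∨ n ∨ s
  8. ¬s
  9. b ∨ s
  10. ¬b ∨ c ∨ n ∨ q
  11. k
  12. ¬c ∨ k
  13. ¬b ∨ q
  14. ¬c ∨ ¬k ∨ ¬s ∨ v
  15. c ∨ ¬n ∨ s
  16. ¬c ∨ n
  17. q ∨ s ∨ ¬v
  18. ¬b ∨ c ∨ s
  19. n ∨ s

q=T, n=T, v=F, s=F, b=T, c=T, k=T

Unit clause (¬s) forces s = False.
In (b ∨ s) only b is left, so b = True.
Unit clause (k) forces k = True.
In (¬b ∨ q) only q is left, so q = True.
In (¬b ∨ c ∨ s) only c is left, so c = True.
In (n ∨ s) only n is left, so n = True.
Set v = False.
All clauses satisfied.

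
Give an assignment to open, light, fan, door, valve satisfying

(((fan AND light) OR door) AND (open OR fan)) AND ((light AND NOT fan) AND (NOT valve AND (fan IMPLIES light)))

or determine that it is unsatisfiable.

open: True, light: True, fan: False, door: True, valve: False

  ((fan AND light) OR door) AND (open OR fan) = True
    (fan AND light) OR door = True
      fan AND light = False
    open OR fan = True
  (light AND NOT fan) AND (NOT valve AND (fan IMPLIES light)) = True
    light AND NOT fan = True
      NOT fan = True
    NOT valve AND (fan IMPLIES light) = True
      NOT valve = True
      fan IMPLIES light = True
Both conjuncts True, so the formula holds.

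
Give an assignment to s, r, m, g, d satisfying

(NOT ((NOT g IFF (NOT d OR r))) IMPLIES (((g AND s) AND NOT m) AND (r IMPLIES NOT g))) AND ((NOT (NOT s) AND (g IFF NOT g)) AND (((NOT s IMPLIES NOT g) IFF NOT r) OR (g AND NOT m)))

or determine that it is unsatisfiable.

The conjunct g IFF NOT g is unsatisfiable on its own:
  g=F: evaluates to False.
  g=T: evaluates to False.
So the whole conjunction is unsatisfiable.

No satisfying assignment exists.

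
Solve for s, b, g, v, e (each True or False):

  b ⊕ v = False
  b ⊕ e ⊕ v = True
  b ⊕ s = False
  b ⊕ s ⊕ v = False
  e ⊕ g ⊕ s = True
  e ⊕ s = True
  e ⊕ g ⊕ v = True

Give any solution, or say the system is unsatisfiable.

s=F; b=F; g=F; v=F; e=T

b ⊕ v = F ⊕ F = False ✓
b ⊕ e ⊕ v = F ⊕ T ⊕ F = True ✓
b ⊕ s = F ⊕ F = False ✓
b ⊕ s ⊕ v = F ⊕ F ⊕ F = False ✓
e ⊕ g ⊕ s = T ⊕ F ⊕ F = True ✓
e ⊕ s = T ⊕ F = True ✓
e ⊕ g ⊕ v = T ⊕ F ⊕ F = True ✓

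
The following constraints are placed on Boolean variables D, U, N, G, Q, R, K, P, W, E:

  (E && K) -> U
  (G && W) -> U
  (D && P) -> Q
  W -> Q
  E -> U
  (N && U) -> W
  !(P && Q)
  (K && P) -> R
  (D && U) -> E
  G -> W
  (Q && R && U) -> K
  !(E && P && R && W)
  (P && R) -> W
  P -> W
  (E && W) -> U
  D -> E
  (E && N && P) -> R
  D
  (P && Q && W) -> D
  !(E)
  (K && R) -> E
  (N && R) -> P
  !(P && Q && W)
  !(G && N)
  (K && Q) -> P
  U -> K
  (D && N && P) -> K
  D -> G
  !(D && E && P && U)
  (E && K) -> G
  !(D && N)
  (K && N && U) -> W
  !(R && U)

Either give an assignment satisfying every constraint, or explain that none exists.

The formula is unsatisfiable.

Case E = True:
  Clause (!E) is falsified — contradiction.
Case E = False:
  (D) forces D = True.
  Clause (!D || E) is falsified — contradiction.
Both cases fail, so the formula is unsatisfiable.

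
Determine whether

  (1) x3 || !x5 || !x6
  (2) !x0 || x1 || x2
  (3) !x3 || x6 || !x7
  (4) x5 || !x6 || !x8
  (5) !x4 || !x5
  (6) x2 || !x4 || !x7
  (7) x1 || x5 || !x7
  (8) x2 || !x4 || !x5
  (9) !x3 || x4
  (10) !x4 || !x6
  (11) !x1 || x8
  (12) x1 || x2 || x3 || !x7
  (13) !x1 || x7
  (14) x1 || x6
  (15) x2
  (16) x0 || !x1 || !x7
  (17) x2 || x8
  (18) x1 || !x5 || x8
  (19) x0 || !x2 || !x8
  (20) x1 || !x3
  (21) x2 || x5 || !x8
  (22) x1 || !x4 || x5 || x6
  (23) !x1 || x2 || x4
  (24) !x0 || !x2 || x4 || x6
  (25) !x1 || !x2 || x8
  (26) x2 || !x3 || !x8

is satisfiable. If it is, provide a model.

x0=T; x1=F; x2=T; x3=F; x4=F; x5=F; x6=T; x7=F; x8=F

Unit clause (x2) forces x2 = True.
Set x0 = True.
Set x1 = False.
  then (x1 || x6) forces x6 = True.
  then (x1 || !x3) forces x3 = False.
  then (x3 || !x5 || !x6) forces x5 = False.
  then (x5 || !x6 || !x8) forces x8 = False.
  then (x1 || x5 || !x7) forces x7 = False.
  then (!x4 || !x6) forces x4 = False.
All clauses satisfied.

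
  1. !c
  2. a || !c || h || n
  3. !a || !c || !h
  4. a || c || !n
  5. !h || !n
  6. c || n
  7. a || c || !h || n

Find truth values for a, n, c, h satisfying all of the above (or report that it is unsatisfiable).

a=T, n=T, c=F, h=F

Unit clause (!c) forces c = False.
In (c || n) only n is left, so n = True.
In (a || c || !n) only a is left, so a = True.
In (!h || !n) only !h is left, so h = False.
Check each clause:
  (!c): !c holds.
  (a || !c || h || n): a holds.
  (!a || !c || !h): !c holds.
  (a || c || !n): a holds.
  (!h || !n): !h holds.
  (c || n): n holds.
  (a || c || !h || n): a holds.
All clauses satisfied.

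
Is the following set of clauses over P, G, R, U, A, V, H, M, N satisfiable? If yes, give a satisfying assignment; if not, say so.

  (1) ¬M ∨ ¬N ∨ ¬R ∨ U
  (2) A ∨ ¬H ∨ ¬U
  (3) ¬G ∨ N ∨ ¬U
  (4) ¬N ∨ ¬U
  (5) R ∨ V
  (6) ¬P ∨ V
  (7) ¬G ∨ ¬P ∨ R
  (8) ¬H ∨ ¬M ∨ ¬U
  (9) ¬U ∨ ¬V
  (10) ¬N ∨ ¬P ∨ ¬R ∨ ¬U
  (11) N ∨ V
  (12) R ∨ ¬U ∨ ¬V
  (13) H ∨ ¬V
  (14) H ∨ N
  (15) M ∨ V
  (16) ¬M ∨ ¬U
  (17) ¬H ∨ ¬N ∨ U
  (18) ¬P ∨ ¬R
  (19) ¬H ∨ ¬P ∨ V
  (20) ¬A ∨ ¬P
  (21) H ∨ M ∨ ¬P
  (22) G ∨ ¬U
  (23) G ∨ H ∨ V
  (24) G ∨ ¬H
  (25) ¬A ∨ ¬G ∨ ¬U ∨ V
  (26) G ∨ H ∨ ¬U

P = False; G = True; R = True; U = False; A = False; V = True; H = True; M = False; N = False

Set P = False.
Try G = False:
  (G ∨ ¬U) forces U = False.
  (G ∨ ¬H) forces H = False.
  (H ∨ ¬V) forces V = False.
  clause (G ∨ H ∨ V) is falsified — backtrack.
So G = True.
Set R = True.
Set U = False.
Set A = False.
Set V = True.
  then (H ∨ ¬V) forces H = True.
  then (¬H ∨ ¬N ∨ U) forces N = False.
Set M = False.
All clauses satisfied.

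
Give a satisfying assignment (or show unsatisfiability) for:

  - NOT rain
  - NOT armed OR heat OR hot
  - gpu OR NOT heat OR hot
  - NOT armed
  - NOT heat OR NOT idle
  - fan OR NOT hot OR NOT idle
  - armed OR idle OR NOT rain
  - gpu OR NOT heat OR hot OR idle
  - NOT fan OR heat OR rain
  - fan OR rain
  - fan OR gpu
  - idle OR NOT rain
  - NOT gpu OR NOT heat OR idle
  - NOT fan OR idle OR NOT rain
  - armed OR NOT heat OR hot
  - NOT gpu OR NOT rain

fan=T; rain=F; armed=F; gpu=F; hot=T; idle=F; heat=T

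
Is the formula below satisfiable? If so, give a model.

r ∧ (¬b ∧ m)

r = True, b = False, m = True

  ¬b ∧ m = True
    ¬b = True
Both conjuncts True, so the formula holds.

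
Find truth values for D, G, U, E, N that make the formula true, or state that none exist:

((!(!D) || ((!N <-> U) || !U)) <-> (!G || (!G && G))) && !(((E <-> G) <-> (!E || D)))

D=T; G=F; U=F; E=T; N=T

  (!(!D) || ((!N <-> U) || !U)) <-> (!G || (!G && G)) = True
    !(!D) || ((!N <-> U) || !U) = True
      !(!D) = True
        !D = False
      (!N <-> U) || !U = True
        !N <-> U = True
          !N = False
        !U = True
    !G || (!G && G) = True
      !G = True
      !G && G = False
        !G = True
  !(((E <-> G) <-> (!E || D))) = True
    (E <-> G) <-> (!E || D) = False
      E <-> G = False
      !E || D = True
        !E = False
Both conjuncts True, so the formula holds.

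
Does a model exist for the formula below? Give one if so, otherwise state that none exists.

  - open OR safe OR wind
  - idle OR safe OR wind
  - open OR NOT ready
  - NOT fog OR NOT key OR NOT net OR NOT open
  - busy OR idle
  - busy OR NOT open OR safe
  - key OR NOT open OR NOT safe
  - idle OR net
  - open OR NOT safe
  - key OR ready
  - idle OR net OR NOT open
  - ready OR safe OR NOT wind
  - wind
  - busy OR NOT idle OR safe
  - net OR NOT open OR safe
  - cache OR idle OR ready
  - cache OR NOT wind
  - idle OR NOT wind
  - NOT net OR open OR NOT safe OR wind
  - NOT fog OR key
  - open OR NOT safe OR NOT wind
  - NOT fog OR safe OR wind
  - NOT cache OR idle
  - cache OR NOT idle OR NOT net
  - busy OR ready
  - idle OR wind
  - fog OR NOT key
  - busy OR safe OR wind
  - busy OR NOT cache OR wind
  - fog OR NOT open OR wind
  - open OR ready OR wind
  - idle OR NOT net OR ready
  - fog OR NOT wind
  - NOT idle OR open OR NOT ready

Unit clause (wind) forces wind = True.
In (cache OR NOT wind) only cache is left, so cache = True.
In (idle OR NOT wind) only idle is left, so idle = True.
In (fog OR NOT wind) only fog is left, so fog = True.
In (NOT fog OR key) only key is left, so key = True.
Set net = False.
Try open = False:
  (open OR NOT ready) forces ready = False.
  (open OR NOT safe) forces safe = False.
  clause (ready OR safe OR NOT wind) is falsified — backtrack.
So open = True.
  then (net OR NOT open OR safe) forces safe = True.
Set ready = True.
Set busy = False.
All clauses satisfied.

net=F, open=T, idle=T, key=T, wind=T, safe=T, cache=T, fog=T, ready=T, busy=F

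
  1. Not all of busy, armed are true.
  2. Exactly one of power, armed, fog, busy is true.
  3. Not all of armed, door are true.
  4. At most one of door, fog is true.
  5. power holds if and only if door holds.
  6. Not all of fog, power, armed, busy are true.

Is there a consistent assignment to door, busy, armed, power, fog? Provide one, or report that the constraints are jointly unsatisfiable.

door: True; busy: False; armed: False; power: True; fog: False

  (1) {busy, armed}: 0/2 true — not all ✓
  (2) {power, armed, fog, busy}: 1 true — exactly one ✓
  (3) {armed, door}: 1/2 true — not all ✓
  (4) {door, fog}: 1 true — at most one ✓
  (5) power=T, door=T — same ✓
  (6) {fog, power, armed, busy}: 1/4 true — not all ✓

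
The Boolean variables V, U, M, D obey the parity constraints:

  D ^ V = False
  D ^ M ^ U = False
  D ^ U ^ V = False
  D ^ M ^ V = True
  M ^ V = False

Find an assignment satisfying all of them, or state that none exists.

V: True, U: False, M: True, D: True

D ^ V = T ^ T = False ✓
D ^ M ^ U = T ^ T ^ F = False ✓
D ^ U ^ V = T ^ F ^ T = False ✓
D ^ M ^ V = T ^ T ^ T = True ✓
M ^ V = T ^ T = False ✓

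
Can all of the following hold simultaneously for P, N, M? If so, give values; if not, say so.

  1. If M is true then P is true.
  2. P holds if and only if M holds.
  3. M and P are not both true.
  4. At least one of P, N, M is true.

P=F, N=T, M=F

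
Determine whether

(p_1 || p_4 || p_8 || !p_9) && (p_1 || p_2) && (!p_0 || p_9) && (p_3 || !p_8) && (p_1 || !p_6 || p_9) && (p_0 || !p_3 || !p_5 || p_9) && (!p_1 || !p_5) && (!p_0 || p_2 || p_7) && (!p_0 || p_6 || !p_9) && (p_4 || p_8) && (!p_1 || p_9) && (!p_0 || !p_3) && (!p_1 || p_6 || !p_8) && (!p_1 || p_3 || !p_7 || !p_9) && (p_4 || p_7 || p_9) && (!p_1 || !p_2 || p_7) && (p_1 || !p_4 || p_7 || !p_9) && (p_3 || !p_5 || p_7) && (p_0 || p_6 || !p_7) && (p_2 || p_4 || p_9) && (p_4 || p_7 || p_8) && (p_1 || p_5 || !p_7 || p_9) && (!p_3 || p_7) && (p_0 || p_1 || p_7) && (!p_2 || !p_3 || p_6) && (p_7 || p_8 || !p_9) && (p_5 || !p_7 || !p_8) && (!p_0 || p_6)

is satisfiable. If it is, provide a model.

p_0=F; p_1=T; p_2=T; p_3=T; p_4=T; p_5=F; p_6=T; p_7=T; p_8=F; p_9=T

Set p_0 = False.
Set p_1 = True.
  then (!p_1 || !p_5) forces p_5 = False.
  then (!p_1 || p_9) forces p_9 = True.
Set p_2 = True.
  then (!p_1 || !p_2 || p_7) forces p_7 = True.
  then (p_0 || p_6 || !p_7) forces p_6 = True.
  then (p_5 || !p_7 || !p_8) forces p_8 = False.
  then (p_4 || p_8) forces p_4 = True.
  then (!p_1 || p_3 || !p_7 || !p_9) forces p_3 = True.
All clauses satisfied.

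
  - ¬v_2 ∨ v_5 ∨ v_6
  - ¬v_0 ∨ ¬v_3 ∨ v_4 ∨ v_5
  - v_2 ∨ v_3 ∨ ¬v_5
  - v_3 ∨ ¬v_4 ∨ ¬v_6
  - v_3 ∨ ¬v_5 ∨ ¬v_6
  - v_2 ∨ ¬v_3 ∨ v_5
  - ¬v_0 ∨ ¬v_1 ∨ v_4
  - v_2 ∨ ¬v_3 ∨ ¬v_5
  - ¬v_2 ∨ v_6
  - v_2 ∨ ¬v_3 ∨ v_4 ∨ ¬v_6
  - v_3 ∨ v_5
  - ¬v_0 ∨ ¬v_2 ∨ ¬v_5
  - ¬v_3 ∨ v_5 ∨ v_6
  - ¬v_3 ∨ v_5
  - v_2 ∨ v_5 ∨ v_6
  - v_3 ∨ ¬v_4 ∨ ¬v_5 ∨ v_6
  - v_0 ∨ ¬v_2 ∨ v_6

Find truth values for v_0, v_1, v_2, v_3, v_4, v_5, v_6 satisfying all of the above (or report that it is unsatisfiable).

v_0: False, v_1: False, v_2: True, v_3: True, v_4: False, v_5: True, v_6: True

Set v_0 = False.
Set v_1 = False.
Set v_2 = True.
  then (¬v_2 ∨ v_6) forces v_6 = True.
Try v_3 = False:
  (v_3 ∨ ¬v_4 ∨ ¬v_6) forces v_4 = False.
  (v_3 ∨ ¬v_5 ∨ ¬v_6) forces v_5 = False.
  clause (v_3 ∨ v_5) is falsified — backtrack.
So v_3 = True.
  then (¬v_3 ∨ v_5) forces v_5 = True.
Set v_4 = False.
All clauses satisfied.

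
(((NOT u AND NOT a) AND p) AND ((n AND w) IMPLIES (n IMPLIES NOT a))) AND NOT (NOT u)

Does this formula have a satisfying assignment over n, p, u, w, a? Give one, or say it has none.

Unsatisfiable

Case u = True: the conjunct NOT u is False.
Case u = False: the conjunct NOT (NOT u) becomes NOT (NOT False) = False.
Both cases fail — unsatisfiable.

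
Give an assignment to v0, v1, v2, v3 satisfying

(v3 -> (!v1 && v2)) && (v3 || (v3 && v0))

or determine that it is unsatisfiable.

v0 = True, v1 = False, v2 = True, v3 = True

  v3 -> (!v1 && v2) = True
    !v1 && v2 = True
      !v1 = True
  v3 || (v3 && v0) = True
    v3 && v0 = True
Both conjuncts True, so the formula holds.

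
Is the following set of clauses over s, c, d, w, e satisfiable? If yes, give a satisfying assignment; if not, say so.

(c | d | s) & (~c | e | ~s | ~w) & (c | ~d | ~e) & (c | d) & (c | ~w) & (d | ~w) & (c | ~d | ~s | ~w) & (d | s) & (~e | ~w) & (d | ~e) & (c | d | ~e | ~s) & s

Unit clause (s) forces s = True.
Set c = True.
Set d = True.
Try w = True:
  (~c | e | ~s | ~w) forces e = True.
  clause (~e | ~w) is falsified — backtrack.
So w = False.
Set e = False.
All clauses satisfied.

s = True, c = True, d = True, w = False, e = False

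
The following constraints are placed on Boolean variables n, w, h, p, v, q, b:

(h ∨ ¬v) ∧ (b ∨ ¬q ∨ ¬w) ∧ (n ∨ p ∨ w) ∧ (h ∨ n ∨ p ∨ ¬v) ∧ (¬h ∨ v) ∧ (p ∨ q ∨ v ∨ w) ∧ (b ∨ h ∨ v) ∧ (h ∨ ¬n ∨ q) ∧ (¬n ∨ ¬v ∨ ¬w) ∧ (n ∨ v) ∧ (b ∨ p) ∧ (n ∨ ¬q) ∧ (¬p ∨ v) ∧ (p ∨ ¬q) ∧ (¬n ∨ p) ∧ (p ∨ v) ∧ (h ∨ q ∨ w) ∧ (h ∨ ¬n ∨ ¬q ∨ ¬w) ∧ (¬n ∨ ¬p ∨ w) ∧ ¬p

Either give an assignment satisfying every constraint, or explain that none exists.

Unit clause (¬p) forces p = False.
In (b ∨ p) only b is left, so b = True.
In (p ∨ ¬q) only ¬q is left, so q = False.
In (¬n ∨ p) only ¬n is left, so n = False.
In (p ∨ v) only v is left, so v = True.
In (h ∨ ¬v) only h is left, so h = True.
In (n ∨ p ∨ w) only w is left, so w = True.
All clauses satisfied.

n = False, w = True, h = True, p = False, v = True, q = False, b = True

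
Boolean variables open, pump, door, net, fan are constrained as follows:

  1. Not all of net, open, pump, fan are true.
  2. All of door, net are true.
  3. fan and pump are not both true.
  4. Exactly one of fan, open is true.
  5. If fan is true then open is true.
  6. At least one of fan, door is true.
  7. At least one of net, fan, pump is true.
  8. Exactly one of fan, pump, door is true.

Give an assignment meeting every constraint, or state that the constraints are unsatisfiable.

open = True; pump = False; door = True; net = True; fan = False

  (1) {net, open, pump, fan}: 2/4 true — not all ✓
  (2) {door, net}: all 2 true ✓
  (3) fan=F, pump=F — not both ✓
  (4) {fan, open}: 1 true — exactly one ✓
  (5) fan=F ⇒ open: vacuous ✓
  (6) {fan, door}: 1 true — at least one ✓
  (7) {net, fan, pump}: 1 true — at least one ✓
  (8) {fan, pump, door}: 1 true — exactly one ✓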